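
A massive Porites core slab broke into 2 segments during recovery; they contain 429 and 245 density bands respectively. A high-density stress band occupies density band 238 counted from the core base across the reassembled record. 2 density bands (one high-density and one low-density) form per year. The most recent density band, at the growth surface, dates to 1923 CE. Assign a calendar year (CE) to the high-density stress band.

Total density bands = 429 + 245 = 674.
Between density band 238 and the growth surface there are 674 − 238 = 436 density bands.
436 density bands at 2 per year is 436 / 2 = 218 years.
Counting back 218 years from 1923 CE places the high-density stress band in 1923 − 218 = 1705 CE.

1705 CE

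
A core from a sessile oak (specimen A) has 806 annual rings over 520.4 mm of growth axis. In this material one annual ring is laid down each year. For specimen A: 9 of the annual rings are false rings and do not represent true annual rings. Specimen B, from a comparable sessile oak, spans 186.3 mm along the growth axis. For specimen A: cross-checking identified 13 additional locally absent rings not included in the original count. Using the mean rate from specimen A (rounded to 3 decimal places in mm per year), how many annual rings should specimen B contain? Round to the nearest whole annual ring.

290 annual rings

Specimen A: after corrections the count is 806 − 9 + 13 = 810 annual rings.
A: Mean rate = 520.4 mm / 810 years ≈ 0.642 mm/yr.
For B, 186.3 / 0.642 = 290.19 years ≈ 290 annual rings.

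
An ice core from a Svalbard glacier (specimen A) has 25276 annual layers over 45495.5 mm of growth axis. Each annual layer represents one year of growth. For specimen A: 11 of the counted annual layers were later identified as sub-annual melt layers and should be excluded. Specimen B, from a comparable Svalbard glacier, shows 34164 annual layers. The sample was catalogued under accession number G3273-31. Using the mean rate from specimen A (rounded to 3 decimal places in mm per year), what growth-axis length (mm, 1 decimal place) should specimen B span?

61529.4 mm

Specimen A: adjusted count: 25276 − 11 = 25265 annual layers.
A: 45495.5 mm over 25265 years gives 45495.5 / 25265 ≈ 1.801 mm/year.
Length of B = 1.801 × 34164 = 61529.4 mm.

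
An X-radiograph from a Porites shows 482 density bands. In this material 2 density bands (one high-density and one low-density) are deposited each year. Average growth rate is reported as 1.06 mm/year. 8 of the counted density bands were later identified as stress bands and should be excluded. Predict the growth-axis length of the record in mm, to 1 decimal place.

Correcting the raw count gives 482 − 8 = 474 true density bands.
Dividing by 2 density bands per year: 474 / 2 = 237 years.
Length ≈ 1.06 × 237 = 251.2 mm.

251.2 mm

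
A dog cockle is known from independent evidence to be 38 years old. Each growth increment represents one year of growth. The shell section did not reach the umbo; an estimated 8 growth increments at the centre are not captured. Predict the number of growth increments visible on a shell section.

30 growth increments

Expected growth increments over 38 years: 38.
Less the 8 uncaptured growth increments: 38 − 8 = 30.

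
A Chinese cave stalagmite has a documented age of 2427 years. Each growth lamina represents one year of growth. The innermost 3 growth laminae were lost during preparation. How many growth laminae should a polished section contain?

One growth lamina per year gives 2427 growth laminae over 2427 years.
Less the 3 uncaptured growth laminae: 2427 − 3 = 2424.

2424 growth laminae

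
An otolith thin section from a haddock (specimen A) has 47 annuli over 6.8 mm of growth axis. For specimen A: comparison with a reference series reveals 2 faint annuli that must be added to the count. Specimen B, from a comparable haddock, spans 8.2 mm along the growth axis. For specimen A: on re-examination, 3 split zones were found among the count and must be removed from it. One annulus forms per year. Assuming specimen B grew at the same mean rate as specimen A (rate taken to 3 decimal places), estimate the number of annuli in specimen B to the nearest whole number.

55 annuli

Specimen A: correcting the raw count gives 47 − 3 + 2 = 46 true annuli.
A: Mean rate = 6.8 mm / 46 years ≈ 0.148 mm/yr.
B spans 8.2 / 0.148 = 55.41 years ≈ 55 annuli.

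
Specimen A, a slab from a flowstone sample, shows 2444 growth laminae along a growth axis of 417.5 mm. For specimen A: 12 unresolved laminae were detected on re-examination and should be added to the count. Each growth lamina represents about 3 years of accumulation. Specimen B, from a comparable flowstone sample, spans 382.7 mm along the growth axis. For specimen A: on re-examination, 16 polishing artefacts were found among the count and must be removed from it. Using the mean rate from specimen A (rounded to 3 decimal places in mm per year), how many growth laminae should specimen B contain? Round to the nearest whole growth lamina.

Specimen A: after corrections the count is 2444 − 16 + 12 = 2440 growth laminae.
Specimen A: 2440 growth laminae at 3 years each span 2440 × 3 = 7320 years.
A: Extension rate ≈ 417.5 / 7320 = 0.057 mm/year.
B spans 382.7 / 0.057 = 6714.04 years; at 3 years per growth lamina that is 6714.04 / 3 ≈ 2238 growth laminae.

2238 growth laminae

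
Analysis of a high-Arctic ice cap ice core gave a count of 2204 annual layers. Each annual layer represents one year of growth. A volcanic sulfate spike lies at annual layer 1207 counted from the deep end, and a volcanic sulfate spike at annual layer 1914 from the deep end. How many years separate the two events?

Separation: 1914 − 1207 = 707 annual layers.
One annual layer per year makes the interval 707 years.

707 yr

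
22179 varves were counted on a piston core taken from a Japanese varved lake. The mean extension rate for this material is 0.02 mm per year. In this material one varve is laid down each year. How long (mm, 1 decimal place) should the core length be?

443.6 mm

The record spans 22179 years at 0.02 mm per year.
Predicted length = 0.02 mm/year × 22179 years = 443.6 mm.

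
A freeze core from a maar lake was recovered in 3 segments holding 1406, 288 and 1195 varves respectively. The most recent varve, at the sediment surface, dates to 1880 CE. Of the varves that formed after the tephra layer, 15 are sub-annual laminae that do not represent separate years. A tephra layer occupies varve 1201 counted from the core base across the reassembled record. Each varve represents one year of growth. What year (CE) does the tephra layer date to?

Total varves = 1406 + 288 + 1195 = 2889.
Between varve 1201 and the sediment surface there are 2889 − 1201 = 1688 varves.
Removing the 15 false varves leaves 1688 − 15 = 1673 true varves beyond the tephra layer.
Counting back 1673 years from 1880 CE places the tephra layer in 1880 − 1673 = 207 CE.

207 CE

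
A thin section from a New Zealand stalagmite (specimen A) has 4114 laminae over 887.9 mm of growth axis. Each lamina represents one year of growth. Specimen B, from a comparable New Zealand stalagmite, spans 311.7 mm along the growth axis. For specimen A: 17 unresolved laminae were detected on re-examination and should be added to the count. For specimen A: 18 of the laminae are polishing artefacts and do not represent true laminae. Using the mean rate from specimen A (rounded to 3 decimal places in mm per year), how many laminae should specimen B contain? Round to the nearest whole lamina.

Specimen A: after corrections the count is 4114 − 18 + 17 = 4113 laminae.
A: Mean rate = 887.9 mm / 4113 years ≈ 0.216 mm per year.
For B, 311.7 / 0.216 = 1443.06 years ≈ 1443 laminae.

1443 laminae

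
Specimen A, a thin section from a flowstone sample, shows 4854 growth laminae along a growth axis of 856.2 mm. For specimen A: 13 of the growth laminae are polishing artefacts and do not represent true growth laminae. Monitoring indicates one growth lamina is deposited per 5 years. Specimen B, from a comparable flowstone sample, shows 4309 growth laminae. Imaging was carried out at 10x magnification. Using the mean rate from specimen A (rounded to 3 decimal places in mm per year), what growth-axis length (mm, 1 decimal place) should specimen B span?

Specimen A: after corrections the count is 4854 − 13 = 4841 growth laminae.
Specimen A: 4841 growth laminae at 5 years each span 4841 × 5 = 24205 years.
A: Extension rate ≈ 856.2 / 24205 = 0.035 mm/year.
Specimen B: at 5 years per growth lamina, 4309 × 5 = 21545 years. B's length ≈ 0.035 × 21545 = 754.1 mm.

754.1 mm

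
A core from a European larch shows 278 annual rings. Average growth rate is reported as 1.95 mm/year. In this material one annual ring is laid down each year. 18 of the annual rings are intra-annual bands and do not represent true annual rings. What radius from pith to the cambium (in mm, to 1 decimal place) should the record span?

507.0 mm

Correcting the raw count gives 278 − 18 = 260 true annual rings.
Predicted length = 1.95 mm/year × 260 years = 507.0 mm.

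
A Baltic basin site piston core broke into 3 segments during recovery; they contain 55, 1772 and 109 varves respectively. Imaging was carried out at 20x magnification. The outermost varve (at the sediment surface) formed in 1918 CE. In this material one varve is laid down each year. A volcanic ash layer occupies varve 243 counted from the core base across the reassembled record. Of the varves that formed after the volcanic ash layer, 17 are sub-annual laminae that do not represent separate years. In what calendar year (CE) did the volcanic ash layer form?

Total varves = 55 + 1772 + 109 = 1936.
Between varve 243 and the sediment surface there are 1936 − 243 = 1693 varves.
Removing the 17 false varves leaves 1693 − 17 = 1676 true varves beyond the volcanic ash layer.
1918 − 1676 = 242 CE.

242 CE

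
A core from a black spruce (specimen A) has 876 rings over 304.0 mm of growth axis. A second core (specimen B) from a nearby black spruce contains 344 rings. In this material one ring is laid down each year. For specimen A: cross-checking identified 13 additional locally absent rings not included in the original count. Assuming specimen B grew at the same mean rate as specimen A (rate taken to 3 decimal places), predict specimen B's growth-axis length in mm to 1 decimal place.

Specimen A: true ring count = 876 + 13 = 889.
A: Mean rate = 304.0 mm / 889 years ≈ 0.342 mm/yr.
B's length ≈ 0.342 × 344 = 117.6 mm.

117.6 mm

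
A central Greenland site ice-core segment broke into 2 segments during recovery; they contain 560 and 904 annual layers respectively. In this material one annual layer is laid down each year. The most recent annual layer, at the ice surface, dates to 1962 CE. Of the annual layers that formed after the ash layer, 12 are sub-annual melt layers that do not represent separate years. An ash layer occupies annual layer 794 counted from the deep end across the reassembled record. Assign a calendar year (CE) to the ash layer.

1304 CE

Total annual layers = 560 + 904 = 1464.
Between annual layer 794 and the ice surface there are 1464 − 794 = 670 annual layers.
Excluding 12 false annual layers: 670 − 12 = 658.
The annual layer at the ice surface is 1962 CE, so the ash layer dates to 1962 − 658 = 1304 CE.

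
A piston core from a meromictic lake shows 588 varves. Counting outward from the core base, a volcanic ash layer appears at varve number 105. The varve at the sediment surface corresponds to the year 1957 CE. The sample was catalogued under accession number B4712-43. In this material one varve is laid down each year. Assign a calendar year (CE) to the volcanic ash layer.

Between varve 105 and the sediment surface there are 588 − 105 = 483 varves.
The varve at the sediment surface is 1957 CE, so the volcanic ash layer dates to 1957 − 483 = 1474 CE.

1474 CE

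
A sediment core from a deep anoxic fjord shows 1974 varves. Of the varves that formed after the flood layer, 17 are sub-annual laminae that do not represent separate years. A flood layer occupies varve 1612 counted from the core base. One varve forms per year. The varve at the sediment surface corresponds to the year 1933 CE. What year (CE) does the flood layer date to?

Between varve 1612 and the sediment surface there are 1974 − 1612 = 362 varves.
362 − 17 false = 345 true varves after the flood layer.
1933 − 345 = 1588 CE.

1588 CE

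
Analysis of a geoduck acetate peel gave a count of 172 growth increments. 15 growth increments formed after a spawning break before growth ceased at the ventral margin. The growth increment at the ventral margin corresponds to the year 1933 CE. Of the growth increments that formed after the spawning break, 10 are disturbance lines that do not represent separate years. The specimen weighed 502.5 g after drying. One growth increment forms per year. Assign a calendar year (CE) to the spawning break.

There are 15 growth increments younger than the spawning break.
15 − 10 false = 5 true growth increments after the spawning break.
Counting back 5 years from 1933 CE places the spawning break in 1933 − 5 = 1928 CE.

1928 CE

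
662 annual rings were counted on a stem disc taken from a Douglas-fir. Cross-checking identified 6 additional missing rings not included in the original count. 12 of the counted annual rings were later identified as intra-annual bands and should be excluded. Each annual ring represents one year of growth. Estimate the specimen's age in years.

Adjusted count: 662 − 12 + 6 = 656 annual rings.
At one annual ring per year, that is 656 years.

656 yr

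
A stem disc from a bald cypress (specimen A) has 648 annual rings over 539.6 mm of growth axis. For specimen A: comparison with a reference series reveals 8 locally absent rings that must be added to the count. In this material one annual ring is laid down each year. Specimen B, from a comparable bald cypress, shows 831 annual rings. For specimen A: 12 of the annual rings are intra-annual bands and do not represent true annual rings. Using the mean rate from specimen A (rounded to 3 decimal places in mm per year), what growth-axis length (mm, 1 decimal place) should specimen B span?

Specimen A: adjusted count: 648 − 12 + 8 = 644 annual rings.
A: 539.6 mm over 644 years gives 539.6 / 644 ≈ 0.838 mm/yr.
Length of B = 0.838 × 831 = 696.4 mm.

696.4 mm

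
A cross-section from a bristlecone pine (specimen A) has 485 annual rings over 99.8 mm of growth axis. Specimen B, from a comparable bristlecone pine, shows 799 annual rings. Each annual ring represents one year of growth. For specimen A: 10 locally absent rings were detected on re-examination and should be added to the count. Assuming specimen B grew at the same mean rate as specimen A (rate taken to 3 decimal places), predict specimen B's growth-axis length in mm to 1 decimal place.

161.4 mm

Specimen A: after corrections the count is 485 + 10 = 495 annual rings.
A: 99.8 mm over 495 years gives 99.8 / 495 ≈ 0.202 mm per year.
B's length ≈ 0.202 × 799 = 161.4 mm.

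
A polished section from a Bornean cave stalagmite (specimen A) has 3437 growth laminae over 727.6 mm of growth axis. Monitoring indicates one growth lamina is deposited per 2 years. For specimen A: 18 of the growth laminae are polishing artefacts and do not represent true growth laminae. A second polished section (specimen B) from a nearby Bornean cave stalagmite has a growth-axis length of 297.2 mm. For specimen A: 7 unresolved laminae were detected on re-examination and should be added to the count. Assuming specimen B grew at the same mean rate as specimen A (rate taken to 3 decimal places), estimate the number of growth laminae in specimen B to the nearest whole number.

1402 growth laminae

Specimen A: correcting the raw count gives 3437 − 18 + 7 = 3426 true growth laminae.
Specimen A: at 2 years per growth lamina, 3426 × 2 = 6852 years.
A: 727.6 mm over 6852 years gives 727.6 / 6852 ≈ 0.106 mm/yr.
B spans 297.2 / 0.106 = 2803.77 years; at 2 years per growth lamina that is 2803.77 / 2 ≈ 1402 growth laminae.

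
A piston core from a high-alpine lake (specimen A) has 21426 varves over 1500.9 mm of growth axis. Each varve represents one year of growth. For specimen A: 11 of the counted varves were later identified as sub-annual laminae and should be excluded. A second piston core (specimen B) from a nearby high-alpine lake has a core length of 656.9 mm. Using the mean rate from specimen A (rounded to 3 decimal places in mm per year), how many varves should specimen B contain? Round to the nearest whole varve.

Specimen A: after corrections the count is 21426 − 11 = 21415 varves.
A: Mean rate = 1500.9 mm / 21415 years ≈ 0.070 mm/yr.
For B, 656.9 / 0.070 = 9384.29 years ≈ 9384 varves.

9384 varves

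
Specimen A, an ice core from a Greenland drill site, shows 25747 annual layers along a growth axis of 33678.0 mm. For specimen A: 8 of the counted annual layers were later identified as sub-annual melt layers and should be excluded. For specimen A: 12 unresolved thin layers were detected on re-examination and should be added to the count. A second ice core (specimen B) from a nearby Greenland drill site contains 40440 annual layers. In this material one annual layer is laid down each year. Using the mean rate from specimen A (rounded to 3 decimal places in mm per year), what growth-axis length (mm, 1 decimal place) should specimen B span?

52895.5 mm

Specimen A: correcting the raw count gives 25747 − 8 + 12 = 25751 true annual layers.
A: Extension rate ≈ 33678.0 / 25751 = 1.308 mm/yr.
Length of B = 1.308 × 40440 = 52895.5 mm.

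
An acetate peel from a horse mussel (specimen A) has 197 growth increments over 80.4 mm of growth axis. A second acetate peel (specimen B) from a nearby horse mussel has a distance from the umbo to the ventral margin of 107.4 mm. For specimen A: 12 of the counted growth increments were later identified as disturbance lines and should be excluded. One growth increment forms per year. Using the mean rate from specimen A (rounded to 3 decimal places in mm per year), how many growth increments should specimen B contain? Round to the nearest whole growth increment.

247 growth increments

Specimen A: true growth increment count = 197 − 12 = 185.
A: Extension rate ≈ 80.4 / 185 = 0.435 mm/year.
For B, 107.4 / 0.435 = 246.90 years ≈ 247 growth increments.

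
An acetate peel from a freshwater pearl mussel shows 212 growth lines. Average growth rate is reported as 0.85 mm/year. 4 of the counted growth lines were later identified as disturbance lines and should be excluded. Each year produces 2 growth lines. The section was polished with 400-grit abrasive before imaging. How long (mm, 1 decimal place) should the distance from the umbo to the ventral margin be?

88.4 mm

After corrections the count is 212 − 4 = 208 growth lines.
208 growth lines at 2 per year is 208 / 2 = 104 years.
104 years at 0.85 mm/year gives 0.85 × 104 = 88.4 mm.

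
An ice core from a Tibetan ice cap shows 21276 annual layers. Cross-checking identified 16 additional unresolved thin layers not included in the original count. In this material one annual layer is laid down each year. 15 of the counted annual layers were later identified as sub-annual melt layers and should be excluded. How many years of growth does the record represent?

21277 yr

After corrections the count is 21276 − 15 + 16 = 21277 annual layers.
With a one-to-one annual layer periodicity this is 21277 years.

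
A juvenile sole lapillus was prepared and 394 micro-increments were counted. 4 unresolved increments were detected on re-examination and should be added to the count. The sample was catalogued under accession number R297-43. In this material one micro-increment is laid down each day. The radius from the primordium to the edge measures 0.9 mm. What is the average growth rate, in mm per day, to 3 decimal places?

After corrections the count is 394 + 4 = 398 micro-increments.
Mean rate = 0.9 mm / 398 days ≈ 0.002 mm per day.

0.002 mm per day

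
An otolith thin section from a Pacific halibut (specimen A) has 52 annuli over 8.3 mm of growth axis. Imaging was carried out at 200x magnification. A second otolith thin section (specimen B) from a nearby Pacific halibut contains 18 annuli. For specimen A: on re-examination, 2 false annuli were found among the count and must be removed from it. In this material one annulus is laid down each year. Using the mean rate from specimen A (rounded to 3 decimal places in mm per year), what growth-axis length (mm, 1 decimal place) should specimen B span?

Specimen A: adjusted count: 52 − 2 = 50 annuli.
A: 8.3 mm over 50 years gives 8.3 / 50 ≈ 0.166 mm per year.
Length of B = 0.166 × 18 = 3.0 mm.

3.0 mm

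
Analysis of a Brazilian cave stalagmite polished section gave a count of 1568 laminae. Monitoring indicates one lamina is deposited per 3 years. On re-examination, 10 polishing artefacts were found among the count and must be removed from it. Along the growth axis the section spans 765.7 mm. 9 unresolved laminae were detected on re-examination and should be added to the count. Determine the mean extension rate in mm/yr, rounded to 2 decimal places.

Correcting the raw count gives 1568 − 10 + 9 = 1567 true laminae.
1567 laminae at 3 years each span 1567 × 3 = 4701 years.
765.7 mm over 4701 years gives 765.7 / 4701 ≈ 0.16 mm/yr.

0.16 mm/yr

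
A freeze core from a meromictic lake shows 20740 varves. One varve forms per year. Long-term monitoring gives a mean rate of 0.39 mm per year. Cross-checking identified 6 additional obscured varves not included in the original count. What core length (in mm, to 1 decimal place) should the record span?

True varve count = 20740 + 6 = 20746.
20746 years at 0.39 mm/year gives 0.39 × 20746 = 8090.9 mm.

8090.9 mm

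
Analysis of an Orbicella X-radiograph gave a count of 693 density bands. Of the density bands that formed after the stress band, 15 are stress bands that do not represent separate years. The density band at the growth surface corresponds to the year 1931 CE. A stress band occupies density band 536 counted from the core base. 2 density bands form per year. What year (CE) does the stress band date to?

1860 CE

Between density band 536 and the growth surface there are 693 − 536 = 157 density bands.
157 − 15 false = 142 true density bands after the stress band.
142 density bands at 2 per year is 142 / 2 = 71 years.
The density band at the growth surface is 1931 CE, so the stress band dates to 1931 − 71 = 1860 CE.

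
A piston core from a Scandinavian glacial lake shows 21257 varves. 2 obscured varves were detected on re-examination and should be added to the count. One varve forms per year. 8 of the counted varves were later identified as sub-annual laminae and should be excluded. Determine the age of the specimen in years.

True varve count = 21257 − 8 + 2 = 21251.
One varve per year makes the duration 21251 years.

21251 yr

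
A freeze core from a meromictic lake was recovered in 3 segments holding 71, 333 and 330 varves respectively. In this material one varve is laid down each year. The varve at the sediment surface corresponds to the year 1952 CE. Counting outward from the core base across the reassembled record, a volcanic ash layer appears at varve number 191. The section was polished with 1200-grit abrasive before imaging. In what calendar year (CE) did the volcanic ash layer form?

1409 CE

Total varves = 71 + 333 + 330 = 734.
Between varve 191 and the sediment surface there are 734 − 191 = 543 varves.
The varve at the sediment surface is 1952 CE, so the volcanic ash layer dates to 1952 − 543 = 1409 CE.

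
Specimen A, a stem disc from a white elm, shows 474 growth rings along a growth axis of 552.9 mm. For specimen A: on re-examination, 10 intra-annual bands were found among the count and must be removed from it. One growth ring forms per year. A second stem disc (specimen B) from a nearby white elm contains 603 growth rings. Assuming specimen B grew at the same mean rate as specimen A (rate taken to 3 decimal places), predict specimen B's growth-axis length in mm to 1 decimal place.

Specimen A: adjusted count: 474 − 10 = 464 growth rings.
A: Mean rate = 552.9 mm / 464 years ≈ 1.192 mm/yr.
B's length ≈ 1.192 × 603 = 718.8 mm.

718.8 mm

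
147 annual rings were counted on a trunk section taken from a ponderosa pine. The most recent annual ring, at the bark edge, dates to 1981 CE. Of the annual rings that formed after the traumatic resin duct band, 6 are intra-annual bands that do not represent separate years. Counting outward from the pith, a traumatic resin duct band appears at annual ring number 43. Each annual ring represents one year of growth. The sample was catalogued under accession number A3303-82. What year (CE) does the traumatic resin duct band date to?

147 − 43 = 104 annual rings lie beyond the traumatic resin duct band toward the bark edge.
Removing the 6 false annual rings leaves 104 − 6 = 98 true annual rings beyond the traumatic resin duct band.
The annual ring at the bark edge is 1981 CE, so the traumatic resin duct band dates to 1981 − 98 = 1883 CE.

1883 CE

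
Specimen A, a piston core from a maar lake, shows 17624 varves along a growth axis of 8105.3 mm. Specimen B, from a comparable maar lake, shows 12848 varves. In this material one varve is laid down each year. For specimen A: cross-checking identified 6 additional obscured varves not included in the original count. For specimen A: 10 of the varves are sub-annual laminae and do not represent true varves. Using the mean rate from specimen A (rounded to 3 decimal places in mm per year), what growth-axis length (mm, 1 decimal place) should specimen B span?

Specimen A: true varve count = 17624 − 10 + 6 = 17620.
A: 8105.3 mm over 17620 years gives 8105.3 / 17620 ≈ 0.460 mm/yr.
For B, 0.460 mm/year × 12848 years = 5910.1 mm.

5910.1 mm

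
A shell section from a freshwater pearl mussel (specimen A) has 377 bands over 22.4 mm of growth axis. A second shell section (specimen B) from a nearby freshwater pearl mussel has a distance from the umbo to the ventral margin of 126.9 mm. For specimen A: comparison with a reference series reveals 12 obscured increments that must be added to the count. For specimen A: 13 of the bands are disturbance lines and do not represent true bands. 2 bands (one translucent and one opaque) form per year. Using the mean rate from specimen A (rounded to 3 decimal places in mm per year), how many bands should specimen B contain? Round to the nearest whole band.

Specimen A: adjusted count: 377 − 13 + 12 = 376 bands.
Specimen A: with 2 bands per year, 376 / 2 = 188 years.
A: Extension rate ≈ 22.4 / 188 = 0.119 mm/year.
For B, 126.9 / 0.119 = 1066.39 years; at 2 bands per year that is 1066.39 × 2 ≈ 2133 bands.

2133 bands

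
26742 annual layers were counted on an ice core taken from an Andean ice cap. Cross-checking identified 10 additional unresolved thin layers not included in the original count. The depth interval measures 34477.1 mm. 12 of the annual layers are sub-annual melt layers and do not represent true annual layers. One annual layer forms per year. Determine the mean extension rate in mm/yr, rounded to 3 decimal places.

1.289 mm/yr

Adjusted count: 26742 − 12 + 10 = 26740 annual layers.
34477.1 mm over 26740 years gives 34477.1 / 26740 ≈ 1.289 mm/yr.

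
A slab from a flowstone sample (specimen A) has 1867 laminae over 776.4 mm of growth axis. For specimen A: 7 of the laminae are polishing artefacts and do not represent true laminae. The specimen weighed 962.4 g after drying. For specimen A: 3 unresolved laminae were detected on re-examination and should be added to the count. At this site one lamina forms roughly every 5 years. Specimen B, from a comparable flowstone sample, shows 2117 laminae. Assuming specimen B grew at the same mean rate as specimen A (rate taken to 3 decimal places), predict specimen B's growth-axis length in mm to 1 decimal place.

Specimen A: after corrections the count is 1867 − 7 + 3 = 1863 laminae.
Specimen A: 1863 laminae at 5 years each span 1863 × 5 = 9315 years.
A: Mean rate = 776.4 mm / 9315 years ≈ 0.083 mm per year.
Specimen B: multiplying by 5 years per lamina: 2117 × 5 = 10585 years. B's length ≈ 0.083 × 10585 = 878.6 mm.

878.6 mm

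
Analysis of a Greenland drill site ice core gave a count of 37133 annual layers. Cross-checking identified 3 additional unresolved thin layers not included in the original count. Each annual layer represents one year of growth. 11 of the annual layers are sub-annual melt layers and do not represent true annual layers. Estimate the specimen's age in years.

Adjusted count: 37133 − 11 + 3 = 37125 annual layers.
With a one-to-one annual layer periodicity this is 37125 years.

37125 yr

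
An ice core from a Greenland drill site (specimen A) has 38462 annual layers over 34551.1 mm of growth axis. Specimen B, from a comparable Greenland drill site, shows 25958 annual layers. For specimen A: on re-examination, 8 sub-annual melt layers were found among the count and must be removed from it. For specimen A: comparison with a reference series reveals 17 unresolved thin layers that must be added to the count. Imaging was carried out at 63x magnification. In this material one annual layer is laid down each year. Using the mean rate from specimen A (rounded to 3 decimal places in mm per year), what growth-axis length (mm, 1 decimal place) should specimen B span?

Specimen A: correcting the raw count gives 38462 − 8 + 17 = 38471 true annual layers.
A: 34551.1 mm over 38471 years gives 34551.1 / 38471 ≈ 0.898 mm/year.
For B, 0.898 mm/year × 25958 years = 23310.3 mm.

23310.3 mm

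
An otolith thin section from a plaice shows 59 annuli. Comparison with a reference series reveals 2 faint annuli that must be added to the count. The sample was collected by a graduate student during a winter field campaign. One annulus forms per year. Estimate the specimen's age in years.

61 years

Correcting the raw count gives 59 + 2 = 61 true annuli.
With a one-to-one annulus periodicity this is 61 years.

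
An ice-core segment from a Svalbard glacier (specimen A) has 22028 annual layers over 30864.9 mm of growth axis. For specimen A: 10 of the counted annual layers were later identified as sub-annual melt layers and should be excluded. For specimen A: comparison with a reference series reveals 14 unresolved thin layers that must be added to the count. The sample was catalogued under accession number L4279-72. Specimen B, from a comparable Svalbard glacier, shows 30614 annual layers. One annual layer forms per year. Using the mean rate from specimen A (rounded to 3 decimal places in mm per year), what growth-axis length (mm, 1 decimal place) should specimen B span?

42890.2 mm

Specimen A: adjusted count: 22028 − 10 + 14 = 22032 annual layers.
A: Mean rate = 30864.9 mm / 22032 years ≈ 1.401 mm/year.
B's length ≈ 1.401 × 30614 = 42890.2 mm.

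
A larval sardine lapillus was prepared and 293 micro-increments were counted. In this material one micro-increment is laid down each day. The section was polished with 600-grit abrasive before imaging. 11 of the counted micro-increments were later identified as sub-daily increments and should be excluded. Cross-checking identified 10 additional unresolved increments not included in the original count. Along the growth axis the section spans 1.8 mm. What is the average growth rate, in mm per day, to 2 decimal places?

Adjusted count: 293 − 11 + 10 = 292 micro-increments.
Extension rate ≈ 1.8 / 292 = 0.01 mm per day.

0.01 mm per day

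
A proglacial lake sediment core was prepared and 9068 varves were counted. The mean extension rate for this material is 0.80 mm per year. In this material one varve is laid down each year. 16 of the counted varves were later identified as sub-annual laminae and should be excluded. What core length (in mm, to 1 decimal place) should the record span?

After corrections the count is 9068 − 16 = 9052 varves.
Predicted length = 0.80 mm/year × 9052 years = 7241.6 mm.

7241.6 mm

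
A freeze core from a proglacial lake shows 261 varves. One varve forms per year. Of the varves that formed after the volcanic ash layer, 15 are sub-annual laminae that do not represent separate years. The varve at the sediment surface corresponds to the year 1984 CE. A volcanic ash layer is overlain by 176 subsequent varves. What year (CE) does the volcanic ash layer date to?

176 varves post-date the volcanic ash layer.
Removing the 15 false varves leaves 176 − 15 = 161 true varves beyond the volcanic ash layer.
Counting back 161 years from 1984 CE places the volcanic ash layer in 1984 − 161 = 1823 CE.

1823 CE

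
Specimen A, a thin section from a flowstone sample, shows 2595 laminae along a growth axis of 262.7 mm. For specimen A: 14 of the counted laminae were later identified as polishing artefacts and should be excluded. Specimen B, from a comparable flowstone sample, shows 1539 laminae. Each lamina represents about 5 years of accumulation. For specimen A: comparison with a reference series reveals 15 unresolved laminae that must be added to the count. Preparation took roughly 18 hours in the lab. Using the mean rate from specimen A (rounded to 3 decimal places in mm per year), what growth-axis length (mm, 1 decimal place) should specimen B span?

Specimen A: adjusted count: 2595 − 14 + 15 = 2596 laminae.
Specimen A: at 5 years per lamina, 2596 × 5 = 12980 years.
A: 262.7 mm over 12980 years gives 262.7 / 12980 ≈ 0.020 mm/yr.
Specimen B: 1539 laminae at 5 years each span 1539 × 5 = 7695 years. Length of B = 0.020 × 7695 = 153.9 mm.

153.9 mm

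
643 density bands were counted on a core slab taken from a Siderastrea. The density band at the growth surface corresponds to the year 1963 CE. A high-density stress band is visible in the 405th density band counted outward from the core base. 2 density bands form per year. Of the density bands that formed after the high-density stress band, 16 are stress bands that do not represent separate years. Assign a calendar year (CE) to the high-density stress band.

Between density band 405 and the growth surface there are 643 − 405 = 238 density bands.
238 − 16 false = 222 true density bands after the high-density stress band.
With 2 density bands per year, 222 / 2 = 111 years.
The density band at the growth surface is 1963 CE, so the high-density stress band dates to 1963 − 111 = 1852 CE.

1852 CE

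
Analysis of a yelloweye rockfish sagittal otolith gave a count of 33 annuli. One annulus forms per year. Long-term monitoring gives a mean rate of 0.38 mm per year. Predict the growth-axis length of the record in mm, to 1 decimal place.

33 years of growth are recorded.
Length ≈ 0.38 × 33 = 12.5 mm.

12.5 mm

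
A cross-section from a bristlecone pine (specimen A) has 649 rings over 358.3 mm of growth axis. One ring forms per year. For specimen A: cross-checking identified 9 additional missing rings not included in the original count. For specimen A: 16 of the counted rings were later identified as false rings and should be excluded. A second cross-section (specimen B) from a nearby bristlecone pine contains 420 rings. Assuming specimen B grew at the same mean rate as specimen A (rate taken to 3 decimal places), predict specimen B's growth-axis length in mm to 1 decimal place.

Specimen A: adjusted count: 649 − 16 + 9 = 642 rings.
A: Mean rate = 358.3 mm / 642 years ≈ 0.558 mm/year.
B's length ≈ 0.558 × 420 = 234.4 mm.

234.4 mm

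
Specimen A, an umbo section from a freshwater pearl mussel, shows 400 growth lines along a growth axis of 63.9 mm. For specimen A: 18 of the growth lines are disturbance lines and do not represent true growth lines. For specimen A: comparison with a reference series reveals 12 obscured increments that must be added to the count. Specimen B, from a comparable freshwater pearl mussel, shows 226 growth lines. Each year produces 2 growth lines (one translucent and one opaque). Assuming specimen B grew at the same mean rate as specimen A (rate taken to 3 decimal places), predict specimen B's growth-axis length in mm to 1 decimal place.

36.6 mm

Specimen A: true growth line count = 400 − 18 + 12 = 394.
Specimen A: dividing by 2 growth lines per year: 394 / 2 = 197 years.
A: Mean rate = 63.9 mm / 197 years ≈ 0.324 mm per year.
Specimen B: dividing by 2 growth lines per year: 226 / 2 = 113 years. B's length ≈ 0.324 × 113 = 36.6 mm.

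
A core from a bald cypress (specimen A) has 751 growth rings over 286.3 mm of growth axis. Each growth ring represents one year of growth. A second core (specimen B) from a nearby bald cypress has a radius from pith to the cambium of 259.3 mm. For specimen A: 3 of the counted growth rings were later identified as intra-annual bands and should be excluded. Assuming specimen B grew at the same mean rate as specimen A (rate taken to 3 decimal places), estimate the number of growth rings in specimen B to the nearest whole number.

677 growth rings

Specimen A: adjusted count: 751 − 3 = 748 growth rings.
A: Mean rate = 286.3 mm / 748 years ≈ 0.383 mm/year.
B spans 259.3 / 0.383 = 677.02 years ≈ 677 growth rings.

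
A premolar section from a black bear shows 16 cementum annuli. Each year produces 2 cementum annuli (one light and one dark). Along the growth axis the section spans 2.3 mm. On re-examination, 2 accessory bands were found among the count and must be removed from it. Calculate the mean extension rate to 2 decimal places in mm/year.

0.33 mm/year

Correcting the raw count gives 16 − 2 = 14 true cementum annuli.
Dividing by 2 cementum annuli per year: 14 / 2 = 7 years.
2.3 mm over 7 years gives 2.3 / 7 ≈ 0.33 mm/year.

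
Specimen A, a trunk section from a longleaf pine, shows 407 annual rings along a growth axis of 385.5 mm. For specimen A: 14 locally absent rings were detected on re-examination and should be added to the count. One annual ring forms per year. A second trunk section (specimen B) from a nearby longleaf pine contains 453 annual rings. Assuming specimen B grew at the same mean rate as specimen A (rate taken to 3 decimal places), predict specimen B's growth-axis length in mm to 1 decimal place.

414.9 mm

Specimen A: adjusted count: 407 + 14 = 421 annual rings.
A: Extension rate ≈ 385.5 / 421 = 0.916 mm/year.
B's length ≈ 0.916 × 453 = 414.9 mm.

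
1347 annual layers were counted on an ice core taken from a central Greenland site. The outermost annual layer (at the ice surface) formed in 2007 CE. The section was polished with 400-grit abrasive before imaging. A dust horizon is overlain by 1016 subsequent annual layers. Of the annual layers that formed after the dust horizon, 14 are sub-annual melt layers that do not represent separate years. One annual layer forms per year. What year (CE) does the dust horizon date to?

There are 1016 annual layers younger than the dust horizon.
Removing the 14 false annual layers leaves 1016 − 14 = 1002 true annual layers beyond the dust horizon.
The annual layer at the ice surface is 2007 CE, so the dust horizon dates to 2007 − 1002 = 1005 CE.

1005 CE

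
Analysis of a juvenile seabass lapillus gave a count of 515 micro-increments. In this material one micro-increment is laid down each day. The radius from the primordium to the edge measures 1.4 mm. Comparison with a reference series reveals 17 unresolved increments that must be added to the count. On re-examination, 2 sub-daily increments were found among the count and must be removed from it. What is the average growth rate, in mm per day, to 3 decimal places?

0.003 mm per day

After corrections the count is 515 − 2 + 17 = 530 micro-increments.
Mean rate = 1.4 mm / 530 days ≈ 0.003 mm per day.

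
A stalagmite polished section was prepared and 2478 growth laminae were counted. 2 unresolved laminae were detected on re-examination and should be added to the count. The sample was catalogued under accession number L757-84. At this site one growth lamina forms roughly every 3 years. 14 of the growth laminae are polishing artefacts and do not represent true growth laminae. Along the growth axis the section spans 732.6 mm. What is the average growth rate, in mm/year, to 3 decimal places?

Adjusted count: 2478 − 14 + 2 = 2466 growth laminae.
At 3 years per growth lamina, 2466 × 3 = 7398 years.
Extension rate ≈ 732.6 / 7398 = 0.099 mm/year.

0.099 mm/year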